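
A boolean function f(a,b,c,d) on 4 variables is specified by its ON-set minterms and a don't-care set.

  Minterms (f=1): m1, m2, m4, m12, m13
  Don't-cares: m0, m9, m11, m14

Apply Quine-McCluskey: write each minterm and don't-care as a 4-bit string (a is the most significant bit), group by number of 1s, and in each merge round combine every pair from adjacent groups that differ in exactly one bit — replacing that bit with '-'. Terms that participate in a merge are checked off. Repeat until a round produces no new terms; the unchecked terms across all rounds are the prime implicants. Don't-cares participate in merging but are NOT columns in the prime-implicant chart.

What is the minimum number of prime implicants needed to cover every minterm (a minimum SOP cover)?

4

size-2^0 implicants → 0000(✓)  0001(✓)  0010(✓)  0100(✓)  1001(✓)  1011(✓)  1100(✓)  1101(✓)  1110(✓)
size-2^1 implicants → -001  -100  0-00  00-0  000-  1-01  10-1  11-0  110-
Unchecked terms (primes): -001, -100, 0-00, 00-0, 000-, 1-01, 10-1, 11-0, 110-
Minterm coverage:
  m1 ⊆ -001,000-
  m2 ⊆ 00-0 [E]
  m4 ⊆ -100,0-00
  m12 ⊆ -100,11-0,110-
  m13 ⊆ 1-01,110-
E = {00-0}
Petrick residual → -001, -100, 1-01
Cover = b'c'd + bc'd' + a'b'd' + ac'd  |cover|=4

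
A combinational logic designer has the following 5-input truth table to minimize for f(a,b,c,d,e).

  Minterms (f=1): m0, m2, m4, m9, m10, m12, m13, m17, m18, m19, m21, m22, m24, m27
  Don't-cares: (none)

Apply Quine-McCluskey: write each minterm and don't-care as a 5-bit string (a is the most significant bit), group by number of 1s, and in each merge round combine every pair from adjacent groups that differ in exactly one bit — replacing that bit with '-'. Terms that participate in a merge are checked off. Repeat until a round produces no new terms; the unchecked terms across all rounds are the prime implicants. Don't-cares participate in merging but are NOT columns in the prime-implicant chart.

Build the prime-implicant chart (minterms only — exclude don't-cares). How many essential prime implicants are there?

6

Round 0: 00000✓ 00010✓ 00100✓ 01001✓ 01010✓ 01100✓ 01101✓ 10001✓ 10010✓ 10011✓ 10101✓ 10110✓ 11000 11011✓
Round 1: -0010 0-010 0-100 00-00 000-0 01-01 0110- 1-011 10-01 10-10 100-1 1001-
PIs = {-0010, 0-010, 0-100, 00-00, 000-0, 01-01, 0110-, 1-011, 10-01, 10-10, 100-1, 1001-, 11000}
Coverage chart:
  m0: 00-00,000-0
  m2: -0010,0-010,000-0
  m4: 0-100,00-00
  m9: 01-01 ←essential
  m10: 0-010 ←essential
  m12: 0-100,0110-
  m13: 01-01,0110-
  m17: 10-01,100-1
  m18: -0010,10-10,1001-
  m19: 1-011,100-1,1001-
  m21: 10-01 ←essential
  m22: 10-10 ←essential
  m24: 11000 ←essential
  m27: 1-011 ←essential
Essential: 0-010, 01-01, 1-011, 10-01, 10-10, 11000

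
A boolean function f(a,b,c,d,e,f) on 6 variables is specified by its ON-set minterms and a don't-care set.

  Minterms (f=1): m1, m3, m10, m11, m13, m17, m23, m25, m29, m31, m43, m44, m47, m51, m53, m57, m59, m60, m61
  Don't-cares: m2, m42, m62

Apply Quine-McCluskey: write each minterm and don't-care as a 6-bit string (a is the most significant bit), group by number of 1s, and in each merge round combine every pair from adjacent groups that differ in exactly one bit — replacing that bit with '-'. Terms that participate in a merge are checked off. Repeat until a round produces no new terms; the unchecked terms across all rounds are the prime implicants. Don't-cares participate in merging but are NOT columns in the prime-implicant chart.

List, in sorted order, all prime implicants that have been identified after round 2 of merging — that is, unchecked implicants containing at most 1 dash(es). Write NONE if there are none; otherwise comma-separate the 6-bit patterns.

[col 0] 000001*, 000010*, 000011*, 001010*, 001011*, 001101*, 010001*, 010111*, 011001*, 011101*, 011111*, 101010*, 101011*, 101100*, 101111*, 110011*, 110101*, 111001*, 111011*, 111100*, 111101*, 111110*
[col 1] -01010*, -01011*, -11001*, -11101*, 0-0001, 0-1101, 00-010*, 00-011*, 0000-1, 00001-*, 00101-*, 01-001, 01-111, 011-01*, 0111-1, 1-1011, 1-1100, 101-11, 10101-*, 11-011, 11-101, 111-01*, 1110-1, 1111-0, 11110-
[col 2] -0101-, -11-01, 00-01-
Prime implicants: -0101-, -11-01, 0-0001, 0-1101, 00-01-, 0000-1, 01-001, 01-111, 0111-1, 1-1011, 1-1100, 101-11, 11-011, 11-101, 1110-1, 1111-0, 11110-

0-0001, 0-1101, 0000-1, 01-001, 01-111, 0111-1, 1-1011, 1-1100, 101-11, 11-011, 11-101, 1110-1, 1111-0, 11110-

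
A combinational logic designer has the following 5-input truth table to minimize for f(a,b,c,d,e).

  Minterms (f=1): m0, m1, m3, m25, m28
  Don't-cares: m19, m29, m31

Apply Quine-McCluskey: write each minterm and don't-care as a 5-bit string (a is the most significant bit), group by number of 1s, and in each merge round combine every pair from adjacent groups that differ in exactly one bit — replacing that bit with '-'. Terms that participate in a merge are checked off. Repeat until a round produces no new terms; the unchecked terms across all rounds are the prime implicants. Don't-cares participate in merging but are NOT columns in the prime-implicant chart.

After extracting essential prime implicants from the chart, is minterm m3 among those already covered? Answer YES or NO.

NO

size-2^0 implicants → 00000(✓)  00001(✓)  00011(✓)  10011(✓)  11001(✓)  11100(✓)  11101(✓)  11111(✓)
size-2^1 implicants → -0011  000-1  0000-  11-01  111-1  1110-
Unchecked terms (primes): -0011, 000-1, 0000-, 11-01, 111-1, 1110-
Minterm coverage:
  m0 ⊆ 0000- [E]
  m1 ⊆ 000-1,0000-
  m3 ⊆ -0011,000-1
  m25 ⊆ 11-01 [E]
  m28 ⊆ 1110- [E]
E = {0000-, 11-01, 1110-}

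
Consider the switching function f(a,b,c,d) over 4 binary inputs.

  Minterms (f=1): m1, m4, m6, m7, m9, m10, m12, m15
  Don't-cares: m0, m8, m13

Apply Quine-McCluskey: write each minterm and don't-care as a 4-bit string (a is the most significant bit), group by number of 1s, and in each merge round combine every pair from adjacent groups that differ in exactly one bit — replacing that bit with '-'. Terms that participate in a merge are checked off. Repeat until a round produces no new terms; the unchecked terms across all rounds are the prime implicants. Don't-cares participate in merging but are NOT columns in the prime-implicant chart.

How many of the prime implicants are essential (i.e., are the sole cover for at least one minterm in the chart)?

2

size-2^0 implicants → 0000(✓)  0001(✓)  0100(✓)  0110(✓)  0111(✓)  1000(✓)  1001(✓)  1010(✓)  1100(✓)  1101(✓)  1111(✓)
size-2^1 implicants → -000(✓)  -001(✓)  -100(✓)  -111  0-00(✓)  000-(✓)  01-0  011-  1-00(✓)  1-01(✓)  10-0  100-(✓)  11-1  110-(✓)
size-2^2 implicants → --00  -00-  1-0-
Unchecked terms (primes): --00, -00-, -111, 01-0, 011-, 1-0-, 10-0, 11-1
Minterm coverage:
  m1 ⊆ -00- [E]
  m4 ⊆ --00,01-0
  m6 ⊆ 01-0,011-
  m7 ⊆ -111,011-
  m9 ⊆ -00-,1-0-
  m10 ⊆ 10-0 [E]
  m12 ⊆ --00,1-0-
  m15 ⊆ -111,11-1
E = {-00-, 10-0}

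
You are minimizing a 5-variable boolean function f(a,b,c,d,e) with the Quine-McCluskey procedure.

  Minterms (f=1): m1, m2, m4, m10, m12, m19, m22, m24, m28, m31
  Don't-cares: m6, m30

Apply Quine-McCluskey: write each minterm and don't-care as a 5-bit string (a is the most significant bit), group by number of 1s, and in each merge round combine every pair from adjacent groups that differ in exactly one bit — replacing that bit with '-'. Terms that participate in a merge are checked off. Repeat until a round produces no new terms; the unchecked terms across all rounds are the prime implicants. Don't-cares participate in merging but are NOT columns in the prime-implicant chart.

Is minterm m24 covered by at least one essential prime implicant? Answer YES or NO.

YES

size-2^0 implicants → 00001  00010(✓)  00100(✓)  00110(✓)  01010(✓)  01100(✓)  10011  10110(✓)  11000(✓)  11100(✓)  11110(✓)  11111(✓)
size-2^1 implicants → -0110  -1100  0-010  0-100  00-10  001-0  1-110  11-00  111-0  1111-
Unchecked terms (primes): -0110, -1100, 0-010, 0-100, 00-10, 00001, 001-0, 1-110, 10011, 11-00, 111-0, 1111-
Minterm coverage:
  m1 ⊆ 00001 [E]
  m2 ⊆ 0-010,00-10
  m4 ⊆ 0-100,001-0
  m10 ⊆ 0-010 [E]
  m12 ⊆ -1100,0-100
  m19 ⊆ 10011 [E]
  m22 ⊆ -0110,1-110
  m24 ⊆ 11-00 [E]
  m28 ⊆ -1100,11-00,111-0
  m31 ⊆ 1111- [E]
E = {0-010, 00001, 10011, 11-00, 1111-}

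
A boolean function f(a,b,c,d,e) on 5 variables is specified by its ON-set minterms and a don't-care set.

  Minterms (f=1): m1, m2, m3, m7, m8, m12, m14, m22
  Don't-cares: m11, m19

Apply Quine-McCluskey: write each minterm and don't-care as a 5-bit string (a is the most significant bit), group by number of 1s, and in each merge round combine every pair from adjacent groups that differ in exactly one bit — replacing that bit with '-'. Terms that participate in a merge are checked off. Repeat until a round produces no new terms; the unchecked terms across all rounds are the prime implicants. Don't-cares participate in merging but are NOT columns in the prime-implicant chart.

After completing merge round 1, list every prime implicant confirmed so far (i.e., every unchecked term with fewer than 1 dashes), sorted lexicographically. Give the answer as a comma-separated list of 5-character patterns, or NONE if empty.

10110

size-2^0 implicants → 00001(✓)  00010(✓)  00011(✓)  00111(✓)  01000(✓)  01011(✓)  01100(✓)  01110(✓)  10011(✓)  10110
size-2^1 implicants → -0011  0-011  00-11  000-1  0001-  01-00  011-0
Unchecked terms (primes): -0011, 0-011, 00-11, 000-1, 0001-, 01-00, 011-0, 10110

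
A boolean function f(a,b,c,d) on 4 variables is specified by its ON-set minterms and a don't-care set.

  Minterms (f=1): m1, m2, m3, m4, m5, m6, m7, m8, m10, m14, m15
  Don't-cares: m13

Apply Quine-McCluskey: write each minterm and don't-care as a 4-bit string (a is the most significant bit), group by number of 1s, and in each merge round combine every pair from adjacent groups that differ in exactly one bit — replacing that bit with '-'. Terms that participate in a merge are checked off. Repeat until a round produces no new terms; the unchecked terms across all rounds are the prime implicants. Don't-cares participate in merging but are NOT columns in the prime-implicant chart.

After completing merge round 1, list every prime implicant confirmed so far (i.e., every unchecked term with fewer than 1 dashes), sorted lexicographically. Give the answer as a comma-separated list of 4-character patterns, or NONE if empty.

Round 0: 0001✓ 0010✓ 0011✓ 0100✓ 0101✓ 0110✓ 0111✓ 1000✓ 1010✓ 1101✓ 1110✓ 1111✓
Round 1: -010✓ -101✓ -110✓ -111✓ 0-01✓ 0-10✓ 0-11✓ 00-1✓ 001-✓ 01-0✓ 01-1✓ 010-✓ 011-✓ 1-10✓ 10-0 11-1✓ 111-✓
Round 2: --10 -1-1 -11- 0--1 0-1- 01--
PIs = {--10, -1-1, -11-, 0--1, 0-1-, 01--, 10-0}

NONE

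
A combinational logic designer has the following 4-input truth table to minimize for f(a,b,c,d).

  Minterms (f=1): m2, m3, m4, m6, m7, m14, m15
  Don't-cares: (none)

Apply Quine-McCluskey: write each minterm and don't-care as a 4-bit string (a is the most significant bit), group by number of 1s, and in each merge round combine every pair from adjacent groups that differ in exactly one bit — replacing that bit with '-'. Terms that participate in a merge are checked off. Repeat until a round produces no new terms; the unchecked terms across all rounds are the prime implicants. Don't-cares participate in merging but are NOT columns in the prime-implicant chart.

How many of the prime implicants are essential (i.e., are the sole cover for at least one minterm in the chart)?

3

size-2^0 implicants → 0010(✓)  0011(✓)  0100(✓)  0110(✓)  0111(✓)  1110(✓)  1111(✓)
size-2^1 implicants → -110(✓)  -111(✓)  0-10(✓)  0-11(✓)  001-(✓)  01-0  011-(✓)  111-(✓)
size-2^2 implicants → -11-  0-1-
Unchecked terms (primes): -11-, 0-1-, 01-0
Minterm coverage:
  m2 ⊆ 0-1- [E]
  m3 ⊆ 0-1- [E]
  m4 ⊆ 01-0 [E]
  m6 ⊆ -11-,0-1-,01-0
  m7 ⊆ -11-,0-1-
  m14 ⊆ -11- [E]
  m15 ⊆ -11- [E]
E = {-11-, 0-1-, 01-0}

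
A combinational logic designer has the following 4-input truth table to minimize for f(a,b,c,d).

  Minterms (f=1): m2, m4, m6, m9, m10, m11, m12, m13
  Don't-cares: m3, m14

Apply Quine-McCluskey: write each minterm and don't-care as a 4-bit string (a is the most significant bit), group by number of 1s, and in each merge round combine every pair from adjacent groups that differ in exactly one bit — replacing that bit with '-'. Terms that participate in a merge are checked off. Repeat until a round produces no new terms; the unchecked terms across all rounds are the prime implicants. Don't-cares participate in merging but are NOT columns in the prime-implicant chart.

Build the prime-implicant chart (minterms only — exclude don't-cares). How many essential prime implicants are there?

1

Round 0: 0010✓ 0011✓ 0100✓ 0110✓ 1001✓ 1010✓ 1011✓ 1100✓ 1101✓ 1110✓
Round 1: -010✓ -011✓ -100✓ -110✓ 0-10✓ 001-✓ 01-0✓ 1-01 1-10✓ 10-1 101-✓ 11-0✓ 110-
Round 2: --10 -01- -1-0
PIs = {--10, -01-, -1-0, 1-01, 10-1, 110-}
Coverage chart:
  m2: --10,-01-
  m4: -1-0 ←essential
  m6: --10,-1-0
  m9: 1-01,10-1
  m10: --10,-01-
  m11: -01-,10-1
  m12: -1-0,110-
  m13: 1-01,110-
Essential: -1-0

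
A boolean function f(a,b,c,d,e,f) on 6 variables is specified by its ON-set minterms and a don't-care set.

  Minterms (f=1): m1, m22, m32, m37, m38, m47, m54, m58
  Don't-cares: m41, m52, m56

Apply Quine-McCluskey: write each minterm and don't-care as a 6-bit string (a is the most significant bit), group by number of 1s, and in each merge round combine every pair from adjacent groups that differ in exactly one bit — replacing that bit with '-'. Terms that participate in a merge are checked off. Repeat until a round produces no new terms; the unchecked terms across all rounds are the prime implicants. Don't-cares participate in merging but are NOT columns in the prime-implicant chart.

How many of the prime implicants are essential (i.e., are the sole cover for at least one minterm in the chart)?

[col 0] 000001, 010110*, 100000, 100101, 100110*, 101001, 101111, 110100*, 110110*, 111000*, 111010*
[col 1] -10110, 1-0110, 1101-0, 1110-0
Prime implicants: -10110, 000001, 1-0110, 100000, 100101, 101001, 101111, 1101-0, 1110-0
PI chart (minterm → PIs covering it):
  1 | 000001  (sole → essential)
  22 | -10110  (sole → essential)
  32 | 100000  (sole → essential)
  37 | 100101  (sole → essential)
  38 | 1-0110  (sole → essential)
  47 | 101111  (sole → essential)
  54 | -10110,1-0110,1101-0
  58 | 1110-0  (sole → essential)
Essential prime implicants: -10110, 000001, 1-0110, 100000, 100101, 101111, 1110-0

7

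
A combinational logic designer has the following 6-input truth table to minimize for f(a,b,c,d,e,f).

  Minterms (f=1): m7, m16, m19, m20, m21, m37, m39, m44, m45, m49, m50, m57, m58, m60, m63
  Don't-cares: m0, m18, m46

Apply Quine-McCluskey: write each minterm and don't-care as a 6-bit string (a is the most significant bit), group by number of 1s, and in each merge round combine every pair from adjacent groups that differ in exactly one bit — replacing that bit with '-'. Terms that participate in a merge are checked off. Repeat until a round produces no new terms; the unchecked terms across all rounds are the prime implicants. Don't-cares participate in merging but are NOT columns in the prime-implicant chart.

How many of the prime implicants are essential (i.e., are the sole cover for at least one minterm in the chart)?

size-2^0 implicants → 000000(✓)  000111(✓)  010000(✓)  010010(✓)  010011(✓)  010100(✓)  010101(✓)  100101(✓)  100111(✓)  101100(✓)  101101(✓)  101110(✓)  110001(✓)  110010(✓)  111001(✓)  111010(✓)  111100(✓)  111111
size-2^1 implicants → -00111  -10010  0-0000  010-00  0100-0  01001-  01010-  1-1100  10-101  1001-1  1011-0  10110-  11-001  11-010
Unchecked terms (primes): -00111, -10010, 0-0000, 010-00, 0100-0, 01001-, 01010-, 1-1100, 10-101, 1001-1, 1011-0, 10110-, 11-001, 11-010, 111111
Minterm coverage:
  m7 ⊆ -00111 [E]
  m16 ⊆ 0-0000,010-00,0100-0
  m19 ⊆ 01001- [E]
  m20 ⊆ 010-00,01010-
  m21 ⊆ 01010- [E]
  m37 ⊆ 10-101,1001-1
  m39 ⊆ -00111,1001-1
  m44 ⊆ 1-1100,1011-0,10110-
  m45 ⊆ 10-101,10110-
  m49 ⊆ 11-001 [E]
  m50 ⊆ -10010,11-010
  m57 ⊆ 11-001 [E]
  m58 ⊆ 11-010 [E]
  m60 ⊆ 1-1100 [E]
  m63 ⊆ 111111 [E]
E = {-00111, 01001-, 01010-, 1-1100, 11-001, 11-010, 111111}

7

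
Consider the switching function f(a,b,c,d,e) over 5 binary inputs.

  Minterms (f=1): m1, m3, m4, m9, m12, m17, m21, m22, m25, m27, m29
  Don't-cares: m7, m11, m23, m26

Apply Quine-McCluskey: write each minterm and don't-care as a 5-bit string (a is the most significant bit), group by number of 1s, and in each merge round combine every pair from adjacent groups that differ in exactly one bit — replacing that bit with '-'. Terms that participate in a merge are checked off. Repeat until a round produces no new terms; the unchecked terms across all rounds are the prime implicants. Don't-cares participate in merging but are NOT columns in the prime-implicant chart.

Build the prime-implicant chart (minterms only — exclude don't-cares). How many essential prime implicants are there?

3

size-2^0 implicants → 00001(✓)  00011(✓)  00100(✓)  00111(✓)  01001(✓)  01011(✓)  01100(✓)  10001(✓)  10101(✓)  10110(✓)  10111(✓)  11001(✓)  11010(✓)  11011(✓)  11101(✓)
size-2^1 implicants → -0001(✓)  -0111  -1001(✓)  -1011(✓)  0-001(✓)  0-011(✓)  0-100  00-11  000-1(✓)  010-1(✓)  1-001(✓)  1-101(✓)  10-01(✓)  101-1  1011-  11-01(✓)  110-1(✓)  1101-
size-2^2 implicants → --001  -10-1  0-0-1  1--01
Unchecked terms (primes): --001, -0111, -10-1, 0-0-1, 0-100, 00-11, 1--01, 101-1, 1011-, 1101-
Minterm coverage:
  m1 ⊆ --001,0-0-1
  m3 ⊆ 0-0-1,00-11
  m4 ⊆ 0-100 [E]
  m9 ⊆ --001,-10-1,0-0-1
  m12 ⊆ 0-100 [E]
  m17 ⊆ --001,1--01
  m21 ⊆ 1--01,101-1
  m22 ⊆ 1011- [E]
  m25 ⊆ --001,-10-1,1--01
  m27 ⊆ -10-1,1101-
  m29 ⊆ 1--01 [E]
E = {0-100, 1--01, 1011-}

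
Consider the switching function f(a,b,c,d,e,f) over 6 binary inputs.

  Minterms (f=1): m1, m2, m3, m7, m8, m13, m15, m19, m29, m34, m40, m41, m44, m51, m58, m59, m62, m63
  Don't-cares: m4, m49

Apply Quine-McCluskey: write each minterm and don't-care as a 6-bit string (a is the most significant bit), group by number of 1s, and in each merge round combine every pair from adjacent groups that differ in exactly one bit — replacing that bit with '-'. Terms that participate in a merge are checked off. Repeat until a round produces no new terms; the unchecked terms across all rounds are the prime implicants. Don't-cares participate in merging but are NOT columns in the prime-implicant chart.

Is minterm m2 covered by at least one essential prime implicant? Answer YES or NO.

YES

Round 0: 000001✓ 000010✓ 000011✓ 000100 000111✓ 001000✓ 001101✓ 001111✓ 010011✓ 011101✓ 100010✓ 101000✓ 101001✓ 101100✓ 110001✓ 110011✓ 111010✓ 111011✓ 111110✓ 111111✓
Round 1: -00010 -01000 -10011 0-0011 0-1101 00-111 000-11 0000-1 00001- 0011-1 101-00 10100- 11-011 1100-1 111-10✓ 111-11✓ 11101-✓ 11111-✓
Round 2: 111-1-
PIs = {-00010, -01000, -10011, 0-0011, 0-1101, 00-111, 000-11, 0000-1, 00001-, 000100, 0011-1, 101-00, 10100-, 11-011, 1100-1, 111-1-}
Coverage chart:
  m1: 0000-1 ←essential
  m2: -00010,00001-
  m3: 0-0011,000-11,0000-1,00001-
  m7: 00-111,000-11
  m8: -01000 ←essential
  m13: 0-1101,0011-1
  m15: 00-111,0011-1
  m19: -10011,0-0011
  m29: 0-1101 ←essential
  m34: -00010 ←essential
  m40: -01000,101-00,10100-
  m41: 10100- ←essential
  m44: 101-00 ←essential
  m51: -10011,11-011,1100-1
  m58: 111-1- ←essential
  m59: 11-011,111-1-
  m62: 111-1- ←essential
  m63: 111-1- ←essential
Essential: -00010, -01000, 0-1101, 0000-1, 101-00, 10100-, 111-1-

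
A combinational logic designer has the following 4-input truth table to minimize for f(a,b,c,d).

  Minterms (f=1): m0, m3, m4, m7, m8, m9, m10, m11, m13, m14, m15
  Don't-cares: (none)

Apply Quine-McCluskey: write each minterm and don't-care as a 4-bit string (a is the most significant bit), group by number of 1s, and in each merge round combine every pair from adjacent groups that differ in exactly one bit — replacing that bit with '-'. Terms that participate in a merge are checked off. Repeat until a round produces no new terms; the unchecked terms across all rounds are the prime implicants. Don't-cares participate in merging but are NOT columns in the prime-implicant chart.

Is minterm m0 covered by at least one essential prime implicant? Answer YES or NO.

[col 0] 0000*, 0011*, 0100*, 0111*, 1000*, 1001*, 1010*, 1011*, 1101*, 1110*, 1111*
[col 1] -000, -011*, -111*, 0-00, 0-11*, 1-01*, 1-10*, 1-11*, 10-0*, 10-1*, 100-*, 101-*, 11-1*, 111-*
[col 2] --11, 1--1, 1-1-, 10--
Prime implicants: --11, -000, 0-00, 1--1, 1-1-, 10--
PI chart (minterm → PIs covering it):
  0 | -000,0-00
  3 | --11  (sole → essential)
  4 | 0-00  (sole → essential)
  7 | --11  (sole → essential)
  8 | -000,10--
  9 | 1--1,10--
  10 | 1-1-,10--
  11 | --11,1--1,1-1-,10--
  13 | 1--1  (sole → essential)
  14 | 1-1-  (sole → essential)
  15 | --11,1--1,1-1-
Essential prime implicants: --11, 0-00, 1--1, 1-1-

YES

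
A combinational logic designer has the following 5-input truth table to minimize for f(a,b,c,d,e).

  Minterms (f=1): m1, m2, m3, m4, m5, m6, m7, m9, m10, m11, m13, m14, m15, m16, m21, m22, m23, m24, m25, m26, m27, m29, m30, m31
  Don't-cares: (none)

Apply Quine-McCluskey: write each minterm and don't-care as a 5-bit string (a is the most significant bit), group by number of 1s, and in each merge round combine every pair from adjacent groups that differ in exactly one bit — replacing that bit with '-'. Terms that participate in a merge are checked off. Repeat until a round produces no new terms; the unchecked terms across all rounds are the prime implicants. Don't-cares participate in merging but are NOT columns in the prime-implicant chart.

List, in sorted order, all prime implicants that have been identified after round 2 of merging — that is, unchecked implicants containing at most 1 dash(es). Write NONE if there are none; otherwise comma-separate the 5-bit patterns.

1-000

[col 0] 00001*, 00010*, 00011*, 00100*, 00101*, 00110*, 00111*, 01001*, 01010*, 01011*, 01101*, 01110*, 01111*, 10000*, 10101*, 10110*, 10111*, 11000*, 11001*, 11010*, 11011*, 11101*, 11110*, 11111*
[col 1] -0101*, -0110*, -0111*, -1001*, -1010*, -1011*, -1101*, -1110*, -1111*, 0-001*, 0-010*, 0-011*, 0-101*, 0-110*, 0-111*, 00-01*, 00-10*, 00-11*, 000-1*, 0001-*, 001-0*, 001-1*, 0010-*, 0011-*, 01-01*, 01-10*, 01-11*, 010-1*, 0101-*, 011-1*, 0111-*, 1-000, 1-101*, 1-110*, 1-111*, 101-1*, 1011-*, 11-01*, 11-10*, 11-11*, 110-0*, 110-1*, 1100-*, 1101-*, 111-1*, 1111-*
[col 2] --101*, --110*, --111*, -01-1*, -011-*, -1-01*, -1-10*, -1-11*, -10-1*, -101-*, -11-1*, -111-*, 0--01*, 0--10*, 0--11*, 0-0-1*, 0-01-*, 0-1-1*, 0-11-*, 00--1*, 00-1-*, 001--, 01--1*, 01-1-*, 1-1-1*, 1-11-*, 11--1*, 11-1-*, 110--
[col 3] --1-1, --11-, -1--1, -1-1-, 0---1, 0--1-
Prime implicants: --1-1, --11-, -1--1, -1-1-, 0---1, 0--1-, 001--, 1-000, 110--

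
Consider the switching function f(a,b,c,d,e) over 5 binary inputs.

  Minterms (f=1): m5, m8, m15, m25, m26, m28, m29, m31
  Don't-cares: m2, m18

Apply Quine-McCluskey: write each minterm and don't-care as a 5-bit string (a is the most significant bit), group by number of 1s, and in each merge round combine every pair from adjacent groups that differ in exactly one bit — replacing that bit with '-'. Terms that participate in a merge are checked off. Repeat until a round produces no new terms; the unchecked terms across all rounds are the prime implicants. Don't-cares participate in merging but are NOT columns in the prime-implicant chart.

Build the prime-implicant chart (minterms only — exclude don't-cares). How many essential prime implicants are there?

[col 0] 00010*, 00101, 01000, 01111*, 10010*, 11001*, 11010*, 11100*, 11101*, 11111*
[col 1] -0010, -1111, 1-010, 11-01, 111-1, 1110-
Prime implicants: -0010, -1111, 00101, 01000, 1-010, 11-01, 111-1, 1110-
PI chart (minterm → PIs covering it):
  5 | 00101  (sole → essential)
  8 | 01000  (sole → essential)
  15 | -1111  (sole → essential)
  25 | 11-01  (sole → essential)
  26 | 1-010  (sole → essential)
  28 | 1110-  (sole → essential)
  29 | 11-01,111-1,1110-
  31 | -1111,111-1
Essential prime implicants: -1111, 00101, 01000, 1-010, 11-01, 1110-

6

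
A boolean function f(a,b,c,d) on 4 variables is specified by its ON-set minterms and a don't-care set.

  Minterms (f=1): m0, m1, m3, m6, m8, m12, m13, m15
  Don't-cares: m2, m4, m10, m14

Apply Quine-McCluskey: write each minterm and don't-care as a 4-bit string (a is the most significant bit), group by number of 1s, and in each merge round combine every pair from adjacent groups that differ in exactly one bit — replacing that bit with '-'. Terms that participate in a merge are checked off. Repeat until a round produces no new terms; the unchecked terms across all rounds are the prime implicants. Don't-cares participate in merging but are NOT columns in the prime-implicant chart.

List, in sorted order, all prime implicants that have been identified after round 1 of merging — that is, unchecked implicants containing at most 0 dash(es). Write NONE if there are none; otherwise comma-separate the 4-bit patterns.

NONE

[col 0] 0000*, 0001*, 0010*, 0011*, 0100*, 0110*, 1000*, 1010*, 1100*, 1101*, 1110*, 1111*
[col 1] -000*, -010*, -100*, -110*, 0-00*, 0-10*, 00-0*, 00-1*, 000-*, 001-*, 01-0*, 1-00*, 1-10*, 10-0*, 11-0*, 11-1*, 110-*, 111-*
[col 2] --00*, --10*, -0-0*, -1-0*, 0--0*, 00--, 1--0*, 11--
[col 3] ---0
Prime implicants: ---0, 00--, 11--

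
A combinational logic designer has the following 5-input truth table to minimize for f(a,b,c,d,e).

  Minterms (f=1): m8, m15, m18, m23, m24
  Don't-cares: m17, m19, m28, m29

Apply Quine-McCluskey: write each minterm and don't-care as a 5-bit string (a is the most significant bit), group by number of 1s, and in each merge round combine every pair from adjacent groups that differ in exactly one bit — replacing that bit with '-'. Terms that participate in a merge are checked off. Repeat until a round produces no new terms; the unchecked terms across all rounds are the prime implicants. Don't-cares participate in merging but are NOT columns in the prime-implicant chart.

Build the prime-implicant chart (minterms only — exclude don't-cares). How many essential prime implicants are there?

4

[col 0] 01000*, 01111, 10001*, 10010*, 10011*, 10111*, 11000*, 11100*, 11101*
[col 1] -1000, 10-11, 100-1, 1001-, 11-00, 1110-
Prime implicants: -1000, 01111, 10-11, 100-1, 1001-, 11-00, 1110-
PI chart (minterm → PIs covering it):
  8 | -1000  (sole → essential)
  15 | 01111  (sole → essential)
  18 | 1001-  (sole → essential)
  23 | 10-11  (sole → essential)
  24 | -1000,11-00
Essential prime implicants: -1000, 01111, 10-11, 1001-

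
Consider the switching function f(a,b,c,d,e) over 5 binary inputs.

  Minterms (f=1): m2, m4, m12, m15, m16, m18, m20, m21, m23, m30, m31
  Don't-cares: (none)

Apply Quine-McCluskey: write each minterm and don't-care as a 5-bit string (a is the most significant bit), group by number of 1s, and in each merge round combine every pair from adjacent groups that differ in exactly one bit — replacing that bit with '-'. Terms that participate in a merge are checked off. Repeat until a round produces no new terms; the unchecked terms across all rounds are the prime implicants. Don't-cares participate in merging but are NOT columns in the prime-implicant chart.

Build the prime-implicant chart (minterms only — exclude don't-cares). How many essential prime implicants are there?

4

Round 0: 00010✓ 00100✓ 01100✓ 01111✓ 10000✓ 10010✓ 10100✓ 10101✓ 10111✓ 11110✓ 11111✓
Round 1: -0010 -0100 -1111 0-100 1-111 10-00 100-0 101-1 1010- 1111-
PIs = {-0010, -0100, -1111, 0-100, 1-111, 10-00, 100-0, 101-1, 1010-, 1111-}
Coverage chart:
  m2: -0010 ←essential
  m4: -0100,0-100
  m12: 0-100 ←essential
  m15: -1111 ←essential
  m16: 10-00,100-0
  m18: -0010,100-0
  m20: -0100,10-00,1010-
  m21: 101-1,1010-
  m23: 1-111,101-1
  m30: 1111- ←essential
  m31: -1111,1-111,1111-
Essential: -0010, -1111, 0-100, 1111-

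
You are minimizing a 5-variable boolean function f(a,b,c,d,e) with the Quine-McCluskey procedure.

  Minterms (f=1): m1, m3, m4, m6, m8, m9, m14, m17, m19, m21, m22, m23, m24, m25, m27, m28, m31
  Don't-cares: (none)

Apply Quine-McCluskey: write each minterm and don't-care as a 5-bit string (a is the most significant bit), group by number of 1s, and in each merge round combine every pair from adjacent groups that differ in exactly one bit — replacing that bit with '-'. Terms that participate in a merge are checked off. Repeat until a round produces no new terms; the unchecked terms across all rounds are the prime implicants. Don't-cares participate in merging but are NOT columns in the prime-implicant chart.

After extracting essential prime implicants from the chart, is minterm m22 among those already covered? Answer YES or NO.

NO

size-2^0 implicants → 00001(✓)  00011(✓)  00100(✓)  00110(✓)  01000(✓)  01001(✓)  01110(✓)  10001(✓)  10011(✓)  10101(✓)  10110(✓)  10111(✓)  11000(✓)  11001(✓)  11011(✓)  11100(✓)  11111(✓)
size-2^1 implicants → -0001(✓)  -0011(✓)  -0110  -1000(✓)  -1001(✓)  0-001(✓)  0-110  000-1(✓)  001-0  0100-(✓)  1-001(✓)  1-011(✓)  1-111(✓)  10-01(✓)  10-11(✓)  100-1(✓)  101-1(✓)  1011-  11-00  11-11(✓)  110-1(✓)  1100-(✓)
size-2^2 implicants → --001  -00-1  -100-  1--11  1-0-1  10--1
Unchecked terms (primes): --001, -00-1, -0110, -100-, 0-110, 001-0, 1--11, 1-0-1, 10--1, 1011-, 11-00
Minterm coverage:
  m1 ⊆ --001,-00-1
  m3 ⊆ -00-1 [E]
  m4 ⊆ 001-0 [E]
  m6 ⊆ -0110,0-110,001-0
  m8 ⊆ -100- [E]
  m9 ⊆ --001,-100-
  m14 ⊆ 0-110 [E]
  m17 ⊆ --001,-00-1,1-0-1,10--1
  m19 ⊆ -00-1,1--11,1-0-1,10--1
  m21 ⊆ 10--1 [E]
  m22 ⊆ -0110,1011-
  m23 ⊆ 1--11,10--1,1011-
  m24 ⊆ -100-,11-00
  m25 ⊆ --001,-100-,1-0-1
  m27 ⊆ 1--11,1-0-1
  m28 ⊆ 11-00 [E]
  m31 ⊆ 1--11 [E]
E = {-00-1, -100-, 0-110, 001-0, 1--11, 10--1, 11-00}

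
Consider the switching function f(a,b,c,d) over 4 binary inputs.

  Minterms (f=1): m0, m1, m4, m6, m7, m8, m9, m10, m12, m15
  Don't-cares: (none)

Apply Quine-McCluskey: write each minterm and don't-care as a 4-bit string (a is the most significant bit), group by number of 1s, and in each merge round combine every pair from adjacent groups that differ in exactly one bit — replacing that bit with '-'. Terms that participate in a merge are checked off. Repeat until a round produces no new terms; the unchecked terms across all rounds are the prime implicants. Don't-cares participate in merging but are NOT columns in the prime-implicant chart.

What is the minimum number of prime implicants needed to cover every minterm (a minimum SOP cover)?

size-2^0 implicants → 0000(✓)  0001(✓)  0100(✓)  0110(✓)  0111(✓)  1000(✓)  1001(✓)  1010(✓)  1100(✓)  1111(✓)
size-2^1 implicants → -000(✓)  -001(✓)  -100(✓)  -111  0-00(✓)  000-(✓)  01-0  011-  1-00(✓)  10-0  100-(✓)
size-2^2 implicants → --00  -00-
Unchecked terms (primes): --00, -00-, -111, 01-0, 011-, 10-0
Minterm coverage:
  m0 ⊆ --00,-00-
  m1 ⊆ -00- [E]
  m4 ⊆ --00,01-0
  m6 ⊆ 01-0,011-
  m7 ⊆ -111,011-
  m8 ⊆ --00,-00-,10-0
  m9 ⊆ -00- [E]
  m10 ⊆ 10-0 [E]
  m12 ⊆ --00 [E]
  m15 ⊆ -111 [E]
E = {--00, -00-, -111, 10-0}
Petrick residual → 01-0
Cover = c'd' + b'c' + bcd + a'bd' + ab'd'  |cover|=5

5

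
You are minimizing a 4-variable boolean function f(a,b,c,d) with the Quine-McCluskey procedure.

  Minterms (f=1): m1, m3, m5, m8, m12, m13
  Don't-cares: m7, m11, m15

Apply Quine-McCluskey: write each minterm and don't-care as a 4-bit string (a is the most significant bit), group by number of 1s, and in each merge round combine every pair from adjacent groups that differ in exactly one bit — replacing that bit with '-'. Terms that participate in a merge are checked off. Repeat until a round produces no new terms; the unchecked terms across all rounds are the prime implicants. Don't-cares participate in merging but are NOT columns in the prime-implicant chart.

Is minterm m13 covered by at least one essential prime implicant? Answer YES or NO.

NO

size-2^0 implicants → 0001(✓)  0011(✓)  0101(✓)  0111(✓)  1000(✓)  1011(✓)  1100(✓)  1101(✓)  1111(✓)
size-2^1 implicants → -011(✓)  -101(✓)  -111(✓)  0-01(✓)  0-11(✓)  00-1(✓)  01-1(✓)  1-00  1-11(✓)  11-1(✓)  110-
size-2^2 implicants → --11  -1-1  0--1
Unchecked terms (primes): --11, -1-1, 0--1, 1-00, 110-
Minterm coverage:
  m1 ⊆ 0--1 [E]
  m3 ⊆ --11,0--1
  m5 ⊆ -1-1,0--1
  m8 ⊆ 1-00 [E]
  m12 ⊆ 1-00,110-
  m13 ⊆ -1-1,110-
E = {0--1, 1-00}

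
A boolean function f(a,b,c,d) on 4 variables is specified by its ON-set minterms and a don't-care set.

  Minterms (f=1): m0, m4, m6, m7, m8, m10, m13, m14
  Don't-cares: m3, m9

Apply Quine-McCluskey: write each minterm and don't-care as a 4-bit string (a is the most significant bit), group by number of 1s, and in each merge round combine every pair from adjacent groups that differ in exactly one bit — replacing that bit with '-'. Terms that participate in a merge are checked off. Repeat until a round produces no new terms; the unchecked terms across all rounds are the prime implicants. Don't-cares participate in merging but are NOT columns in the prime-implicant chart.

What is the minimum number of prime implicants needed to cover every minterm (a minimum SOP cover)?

[col 0] 0000*, 0011*, 0100*, 0110*, 0111*, 1000*, 1001*, 1010*, 1101*, 1110*
[col 1] -000, -110, 0-00, 0-11, 01-0, 011-, 1-01, 1-10, 10-0, 100-
Prime implicants: -000, -110, 0-00, 0-11, 01-0, 011-, 1-01, 1-10, 10-0, 100-
PI chart (minterm → PIs covering it):
  0 | -000,0-00
  4 | 0-00,01-0
  6 | -110,01-0,011-
  7 | 0-11,011-
  8 | -000,10-0,100-
  10 | 1-10,10-0
  13 | 1-01  (sole → essential)
  14 | -110,1-10
Essential prime implicants: 1-01
Petrick residual → -000, 0-00, 011-, 1-10
Minimum SOP uses 5 PIs: b'c'd' + a'c'd' + a'bc + ac'd + acd'

5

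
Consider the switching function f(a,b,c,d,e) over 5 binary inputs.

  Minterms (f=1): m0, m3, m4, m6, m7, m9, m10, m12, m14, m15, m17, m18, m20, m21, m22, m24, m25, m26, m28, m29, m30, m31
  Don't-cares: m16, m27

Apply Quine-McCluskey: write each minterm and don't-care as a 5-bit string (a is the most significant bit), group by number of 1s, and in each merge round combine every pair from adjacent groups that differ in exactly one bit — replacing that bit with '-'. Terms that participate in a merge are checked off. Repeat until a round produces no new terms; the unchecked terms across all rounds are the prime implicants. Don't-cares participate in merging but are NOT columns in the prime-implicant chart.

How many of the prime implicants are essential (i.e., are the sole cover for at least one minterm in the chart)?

size-2^0 implicants → 00000(✓)  00011(✓)  00100(✓)  00110(✓)  00111(✓)  01001(✓)  01010(✓)  01100(✓)  01110(✓)  01111(✓)  10000(✓)  10001(✓)  10010(✓)  10100(✓)  10101(✓)  10110(✓)  11000(✓)  11001(✓)  11010(✓)  11011(✓)  11100(✓)  11101(✓)  11110(✓)  11111(✓)
size-2^1 implicants → -0000(✓)  -0100(✓)  -0110(✓)  -1001  -1010(✓)  -1100(✓)  -1110(✓)  -1111(✓)  0-100(✓)  0-110(✓)  0-111(✓)  00-00(✓)  00-11  001-0(✓)  0011-(✓)  01-10(✓)  011-0(✓)  0111-(✓)  1-000(✓)  1-001(✓)  1-010(✓)  1-100(✓)  1-101(✓)  1-110(✓)  10-00(✓)  10-01(✓)  10-10(✓)  100-0(✓)  1000-(✓)  101-0(✓)  1010-(✓)  11-00(✓)  11-01(✓)  11-10(✓)  11-11(✓)  110-0(✓)  110-1(✓)  1100-(✓)  1101-(✓)  111-0(✓)  111-1(✓)  1110-(✓)  1111-(✓)
size-2^2 implicants → --100(✓)  --110(✓)  -0-00  -01-0(✓)  -1-10  -11-0(✓)  -111-  0-1-0(✓)  0-11-  1--00(✓)  1--01(✓)  1--10(✓)  1-0-0(✓)  1-00-(✓)  1-1-0(✓)  1-10-(✓)  10--0(✓)  10-0-(✓)  11--0(✓)  11--1(✓)  11-0-(✓)  11-1-(✓)  110--(✓)  111--(✓)
size-2^3 implicants → --1-0  1---0  1--0-  11---
Unchecked terms (primes): --1-0, -0-00, -1-10, -1001, -111-, 0-11-, 00-11, 1---0, 1--0-, 11---
Minterm coverage:
  m0 ⊆ -0-00 [E]
  m3 ⊆ 00-11 [E]
  m4 ⊆ --1-0,-0-00
  m6 ⊆ --1-0,0-11-
  m7 ⊆ 0-11-,00-11
  m9 ⊆ -1001 [E]
  m10 ⊆ -1-10 [E]
  m12 ⊆ --1-0 [E]
  m14 ⊆ --1-0,-1-10,-111-,0-11-
  m15 ⊆ -111-,0-11-
  m17 ⊆ 1--0- [E]
  m18 ⊆ 1---0 [E]
  m20 ⊆ --1-0,-0-00,1---0,1--0-
  m21 ⊆ 1--0- [E]
  m22 ⊆ --1-0,1---0
  m24 ⊆ 1---0,1--0-,11---
  m25 ⊆ -1001,1--0-,11---
  m26 ⊆ -1-10,1---0,11---
  m28 ⊆ --1-0,1---0,1--0-,11---
  m29 ⊆ 1--0-,11---
  m30 ⊆ --1-0,-1-10,-111-,1---0,11---
  m31 ⊆ -111-,11---
E = {--1-0, -0-00, -1-10, -1001, 00-11, 1---0, 1--0-}

7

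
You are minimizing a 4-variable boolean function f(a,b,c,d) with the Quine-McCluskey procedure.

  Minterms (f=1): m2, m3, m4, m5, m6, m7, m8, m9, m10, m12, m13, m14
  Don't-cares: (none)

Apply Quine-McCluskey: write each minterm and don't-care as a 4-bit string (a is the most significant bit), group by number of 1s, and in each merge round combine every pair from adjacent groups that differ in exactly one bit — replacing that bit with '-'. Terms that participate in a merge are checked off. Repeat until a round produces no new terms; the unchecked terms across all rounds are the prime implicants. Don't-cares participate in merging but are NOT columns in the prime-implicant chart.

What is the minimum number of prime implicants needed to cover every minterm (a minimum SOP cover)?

Round 0: 0010✓ 0011✓ 0100✓ 0101✓ 0110✓ 0111✓ 1000✓ 1001✓ 1010✓ 1100✓ 1101✓ 1110✓
Round 1: -010✓ -100✓ -101✓ -110✓ 0-10✓ 0-11✓ 001-✓ 01-0✓ 01-1✓ 010-✓ 011-✓ 1-00✓ 1-01✓ 1-10✓ 10-0✓ 100-✓ 11-0✓ 110-✓
Round 2: --10 -1-0 -10- 0-1- 01-- 1--0 1-0-
PIs = {--10, -1-0, -10-, 0-1-, 01--, 1--0, 1-0-}
Coverage chart:
  m2: --10,0-1-
  m3: 0-1- ←essential
  m4: -1-0,-10-,01--
  m5: -10-,01--
  m6: --10,-1-0,0-1-,01--
  m7: 0-1-,01--
  m8: 1--0,1-0-
  m9: 1-0- ←essential
  m10: --10,1--0
  m12: -1-0,-10-,1--0,1-0-
  m13: -10-,1-0-
  m14: --10,-1-0,1--0
Essential: 0-1-, 1-0-
Petrick residual → --10, -10-
Min cover (4 terms): cd' + bc' + a'c + ac'

4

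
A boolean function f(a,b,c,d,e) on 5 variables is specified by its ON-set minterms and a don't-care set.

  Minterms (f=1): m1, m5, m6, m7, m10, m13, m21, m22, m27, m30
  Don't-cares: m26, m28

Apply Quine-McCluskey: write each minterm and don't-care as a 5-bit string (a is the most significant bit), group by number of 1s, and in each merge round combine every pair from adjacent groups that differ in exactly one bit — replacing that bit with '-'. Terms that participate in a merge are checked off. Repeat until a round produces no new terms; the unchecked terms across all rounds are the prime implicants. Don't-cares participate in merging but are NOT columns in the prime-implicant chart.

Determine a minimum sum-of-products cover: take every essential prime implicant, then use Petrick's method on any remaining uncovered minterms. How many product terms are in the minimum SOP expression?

Round 0: 00001✓ 00101✓ 00110✓ 00111✓ 01010✓ 01101✓ 10101✓ 10110✓ 11010✓ 11011✓ 11100✓ 11110✓
Round 1: -0101 -0110 -1010 0-101 00-01 001-1 0011- 1-110 11-10 1101- 111-0
PIs = {-0101, -0110, -1010, 0-101, 00-01, 001-1, 0011-, 1-110, 11-10, 1101-, 111-0}
Coverage chart:
  m1: 00-01 ←essential
  m5: -0101,0-101,00-01,001-1
  m6: -0110,0011-
  m7: 001-1,0011-
  m10: -1010 ←essential
  m13: 0-101 ←essential
  m21: -0101 ←essential
  m22: -0110,1-110
  m27: 1101- ←essential
  m30: 1-110,11-10,111-0
Essential: -0101, -1010, 0-101, 00-01, 1101-
Petrick residual → 0011-, 1-110
Min cover (7 terms): b'cd'e + bc'de' + a'cd'e + a'b'd'e + a'b'cd + acde' + abc'd

7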